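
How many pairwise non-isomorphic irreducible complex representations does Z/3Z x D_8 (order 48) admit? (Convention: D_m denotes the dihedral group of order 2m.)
21

The number of irreducible complex representations of a finite group equals its number of conjugacy classes. For a direct product, #classes(G x H) = #classes(G) * #classes(H). Z/3Z has 3 classes (abelian), D_8 has 7 classes, so 3 * 7 = 21, so Z/3Z x D_8 (order 48) has exactly 21 irreducible complex representations.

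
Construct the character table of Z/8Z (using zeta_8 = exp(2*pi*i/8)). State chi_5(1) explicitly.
Character table of Z/8Z (irreps indexed chi_0,...,chi_7 with chi_k(m) = zeta_8^(k*m), zeta_8 = exp(2*pi*i/8)):
  irrep \ class  {0} (size 1)  {1} (size 1)    {2} (size 1)  {3} (size 1)    {4} (size 1)  {5} (size 1)    {6} (size 1)  {7} (size 1)  
  chi_0          1             1               1             1               1             1               1             1             
  chi_1          1             exp(I*pi/4)     I             exp(3*I*pi/4)   -1            exp(-3*I*pi/4)  -I            exp(-I*pi/4)  
  chi_2          1             I               -1            -I              1             I               -1            -I            
  chi_3          1             exp(3*I*pi/4)   -I            exp(I*pi/4)     -1            exp(-I*pi/4)    I             exp(-3*I*pi/4)
  chi_4          1             -1              1             -1              1             -1              1             -1            
  chi_5          1             exp(-3*I*pi/4)  I             exp(-I*pi/4)    -1            exp(I*pi/4)     -I            exp(3*I*pi/4) 
  chi_6          1             -I              -1            I               1             -I              -1            I             
  chi_7          1             exp(-I*pi/4)    -I            exp(-3*I*pi/4)  -1            exp(3*I*pi/4)   I             exp(I*pi/4)   

Spot check: chi_5(1) = zeta_8^(5*1) = zeta_8^5 = exp(-3*I*pi/4).

Z/8Z is abelian, so all 8 irreducible complex representations are 1-dimensional. They are given by chi_k(m) = zeta_8^(k*m) for k = 0,...,7. Row orthogonality: sum_m chi_k(m) conj(chi_l(m)) = 8 * [k = l].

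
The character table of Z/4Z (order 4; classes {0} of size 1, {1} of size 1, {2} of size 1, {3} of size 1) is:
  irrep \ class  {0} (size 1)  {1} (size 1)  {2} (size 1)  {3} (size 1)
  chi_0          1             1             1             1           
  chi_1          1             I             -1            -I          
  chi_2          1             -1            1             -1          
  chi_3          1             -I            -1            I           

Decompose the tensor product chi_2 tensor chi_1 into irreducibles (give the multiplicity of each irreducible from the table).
chi_2 tensor chi_1 = chi_3 (all other irreducibles have multiplicity 0).

Working: The character of a tensor product is the pointwise product (chi_2 * chi_1)(C) = chi_2(C) * chi_1(C):
  {0}: (1)*(1), {1}: (-1)*(I), {2}: (1)*(-1), {3}: (-1)*(-I)
so (chi_2 * chi_1) takes values
  {0} -> 1, {1} -> -I, {2} -> -1, {3} -> I.
Now take the inner product of this character with each irreducible chi from the table, <chi_2*chi_1, chi> = (1/4) sum_C |C| (chi_2*chi_1)(C) conj(chi(C)):
  <chi_2*chi_1, chi_0> = (1/4)[1*(1)*conj(1) + 1*(-I)*conj(1) + 1*(-1)*conj(1) + 1*(I)*conj(1)]
      = (1/4)[(1) + (-I) + (-1) + (I)] = 0/4 = 0
  <chi_2*chi_1, chi_1> = (1/4)[1*(1)*conj(1) + 1*(-I)*conj(I) + 1*(-1)*conj(-1) + 1*(I)*conj(-I)]
      = (1/4)[(1) + (-1) + (1) + (-1)] = 0/4 = 0
  <chi_2*chi_1, chi_2> = (1/4)[1*(1)*conj(1) + 1*(-I)*conj(-1) + 1*(-1)*conj(1) + 1*(I)*conj(-1)]
      = (1/4)[(1) + (I) + (-1) + (-I)] = 0/4 = 0
  <chi_2*chi_1, chi_3> = (1/4)[1*(1)*conj(1) + 1*(-I)*conj(-I) + 1*(-1)*conj(-1) + 1*(I)*conj(I)]
      = (1/4)[(1) + (1) + (1) + (1)] = 4/4 = 1
(Exp terms are combined using exp(i*s)*conj(exp(i*t)) = exp(i*(s-t)), and sums of them are collapsed using the identity that for every m > 1 the m distinct m-th roots of unity sum to 0, e.g. 1 + exp(2*I*pi/3) + exp(-2*I*pi/3) = 0.)
Hence the multiplicities are chi_3: 1. Dimension check: dim(chi_2)*dim(chi_1) = 1*1 = 1 and sum (mult * dim) = 1*1 = 1.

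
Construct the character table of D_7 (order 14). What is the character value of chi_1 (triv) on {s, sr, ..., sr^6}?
Conjugacy classes: {e} of size 1, {r^1, r^6} of size 2, {r^2, r^5} of size 2, {r^3, r^4} of size 2, {s, sr, ..., sr^6} of size 7.
Character table:
  irrep \ class              {e} (size 1)  {r^1, r^6} (size 2)  {r^2, r^5} (size 2)  {r^3, r^4} (size 2)  {s, sr, ..., sr^6} (size 7)
  chi_1 (triv)               1             1                    1                    1                    1                          
  chi_2 (sign: r->1, s->-1)  1             1                    1                    1                    -1                         
  chi_3 (2d, j=1)            2             2*cos(2*pi/7)        -2*cos(3*pi/7)       -2*cos(pi/7)         0                          
  chi_4 (2d, j=2)            2             -2*cos(3*pi/7)       -2*cos(pi/7)         2*cos(2*pi/7)        0                          
  chi_5 (2d, j=3)            2             -2*cos(pi/7)         2*cos(2*pi/7)        -2*cos(3*pi/7)       0                          

Spot check: chi_1 (triv) on {s, sr, ..., sr^6} = 1.

Argument: D_7 has order 2*7 = 14 with 5 conjugacy classes, hence 5 irreducibles. Sum of squared dims 1 + 1 + 4 + 4 + 4 = 14 = |G|. Linear characters come from the abelianisation; the 2-dimensional irreps have character r^k -> 2*cos(2*pi*j*k/7), reflections -> 0.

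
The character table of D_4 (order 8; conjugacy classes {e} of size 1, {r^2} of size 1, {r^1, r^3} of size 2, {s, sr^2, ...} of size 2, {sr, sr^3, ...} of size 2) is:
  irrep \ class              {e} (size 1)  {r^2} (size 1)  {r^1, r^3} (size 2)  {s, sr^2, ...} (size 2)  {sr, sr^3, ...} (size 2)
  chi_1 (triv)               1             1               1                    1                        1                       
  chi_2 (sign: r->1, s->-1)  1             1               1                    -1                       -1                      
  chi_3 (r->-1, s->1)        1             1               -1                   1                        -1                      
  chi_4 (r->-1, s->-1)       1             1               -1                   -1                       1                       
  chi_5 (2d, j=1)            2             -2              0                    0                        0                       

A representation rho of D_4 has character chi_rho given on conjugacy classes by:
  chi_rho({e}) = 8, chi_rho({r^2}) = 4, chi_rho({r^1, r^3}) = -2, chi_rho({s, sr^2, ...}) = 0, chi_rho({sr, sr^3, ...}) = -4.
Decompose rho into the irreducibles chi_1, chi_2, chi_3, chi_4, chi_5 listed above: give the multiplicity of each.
Multiplicities: chi_1: 0, chi_2: 2, chi_3: 3, chi_4: 1, chi_5: 1.

Argument: Use <chi_rho, chi> = (1/|G|) sum_C |C| * chi_rho(C) * conj(chi(C)) with |G| = 8 for each irreducible chi in the table:
  <chi_rho, chi_1> = (1/8)[1*(8)*conj(1) + 1*(4)*conj(1) + 2*(-2)*conj(1) + 2*(0)*conj(1) + 2*(-4)*conj(1)]
      = (1/8)[(8) + (4) + (-4) + (0) + (-8)] = 0/8 = 0
  <chi_rho, chi_2> = (1/8)[1*(8)*conj(1) + 1*(4)*conj(1) + 2*(-2)*conj(1) + 2*(0)*conj(-1) + 2*(-4)*conj(-1)]
      = (1/8)[(8) + (4) + (-4) + (0) + (8)] = 16/8 = 2
  <chi_rho, chi_3> = (1/8)[1*(8)*conj(1) + 1*(4)*conj(1) + 2*(-2)*conj(-1) + 2*(0)*conj(1) + 2*(-4)*conj(-1)]
      = (1/8)[(8) + (4) + (4) + (0) + (8)] = 24/8 = 3
  <chi_rho, chi_4> = (1/8)[1*(8)*conj(1) + 1*(4)*conj(1) + 2*(-2)*conj(-1) + 2*(0)*conj(-1) + 2*(-4)*conj(1)]
      = (1/8)[(8) + (4) + (4) + (0) + (-8)] = 8/8 = 1
  <chi_rho, chi_5> = (1/8)[1*(8)*conj(2) + 1*(4)*conj(-2) + 2*(-2)*conj(0) + 2*(0)*conj(0) + 2*(-4)*conj(0)]
      = (1/8)[(16) + (-8) + (0) + (0) + (0)] = 8/8 = 1
Dimension check: dim(rho) = sum (mult * dim) = 0*1 + 2*1 + 3*1 + 1*1 + 1*2 = 8 = chi_rho(e) = 8.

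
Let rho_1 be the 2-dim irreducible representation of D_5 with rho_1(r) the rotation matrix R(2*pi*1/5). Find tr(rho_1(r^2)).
chi_{rho_1}(r^2) = 2*cos(2*pi*1*2/5) = -sqrt(5)/2 - 1/2

Explanation: rho_1(r^2) is rotation by angle 2*pi*1*2/5, whose trace is 2*cos(2*pi*1*2/5) = -sqrt(5)/2 - 1/2.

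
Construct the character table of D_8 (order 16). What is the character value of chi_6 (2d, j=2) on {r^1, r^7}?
Conjugacy classes: {e} of size 1, {r^4} of size 1, {r^1, r^7} of size 2, {r^2, r^6} of size 2, {r^3, r^5} of size 2, {s, sr^2, ...} of size 4, {sr, sr^3, ...} of size 4.
Character table:
  irrep \ class              {e} (size 1)  {r^4} (size 1)  {r^1, r^7} (size 2)  {r^2, r^6} (size 2)  {r^3, r^5} (size 2)  {s, sr^2, ...} (size 4)  {sr, sr^3, ...} (size 4)
  chi_1 (triv)               1             1               1                    1                    1                    1                        1                       
  chi_2 (sign: r->1, s->-1)  1             1               1                    1                    1                    -1                       -1                      
  chi_3 (r->-1, s->1)        1             1               -1                   1                    -1                   1                        -1                      
  chi_4 (r->-1, s->-1)       1             1               -1                   1                    -1                   -1                       1                       
  chi_5 (2d, j=1)            2             -2              sqrt(2)              0                    -sqrt(2)             0                        0                       
  chi_6 (2d, j=2)            2             2               0                    -2                   0                    0                        0                       
  chi_7 (2d, j=3)            2             -2              -sqrt(2)             0                    sqrt(2)              0                        0                       

Spot check: chi_6 (2d, j=2) on {r^1, r^7} = 0.

Argument: D_8 has order 2*8 = 16 with 7 conjugacy classes, hence 7 irreducibles. Sum of squared dims 1 + 1 + 1 + 1 + 4 + 4 + 4 = 16 = |G|. Linear characters come from the abelianisation; the 2-dimensional irreps have character r^k -> 2*cos(2*pi*j*k/8), reflections -> 0.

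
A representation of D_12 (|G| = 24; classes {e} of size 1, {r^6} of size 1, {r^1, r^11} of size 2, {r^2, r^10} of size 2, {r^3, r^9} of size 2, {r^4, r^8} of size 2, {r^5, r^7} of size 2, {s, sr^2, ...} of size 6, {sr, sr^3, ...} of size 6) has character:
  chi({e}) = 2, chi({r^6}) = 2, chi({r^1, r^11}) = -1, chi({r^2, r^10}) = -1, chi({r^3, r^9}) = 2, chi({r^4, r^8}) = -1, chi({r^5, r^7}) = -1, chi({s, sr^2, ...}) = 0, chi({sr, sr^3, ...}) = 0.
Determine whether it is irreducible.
Irreducible: <chi, chi> = 1.

Explanation: <chi, chi> = (1/|G|) sum_C |C| * |chi(C)|^2 = (1/24)[1*|2|^2 + 1*|2|^2 + 2*|-1|^2 + 2*|-1|^2 + 2*|2|^2 + 2*|-1|^2 + 2*|-1|^2 + 6*|0|^2 + 6*|0|^2]
  = (1/24)[(4) + (4) + (2) + (2) + (8) + (2) + (2) + (0) + (0)] = 24/24 = 1.
A character is irreducible iff <chi, chi> = 1, so this representation is irreducible.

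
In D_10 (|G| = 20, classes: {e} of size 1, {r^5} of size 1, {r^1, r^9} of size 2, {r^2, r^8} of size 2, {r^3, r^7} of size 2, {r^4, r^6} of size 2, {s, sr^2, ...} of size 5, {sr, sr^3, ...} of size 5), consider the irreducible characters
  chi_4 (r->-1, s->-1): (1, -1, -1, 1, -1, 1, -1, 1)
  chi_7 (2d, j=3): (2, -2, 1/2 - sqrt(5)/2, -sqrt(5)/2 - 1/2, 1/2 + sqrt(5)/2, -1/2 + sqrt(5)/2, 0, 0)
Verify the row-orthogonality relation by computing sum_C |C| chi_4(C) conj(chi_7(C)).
Sum = 0; so <chi_4, chi_7> = 0 (distinct irreducibles are orthogonal).

Details: Compute term by term over conjugacy classes (|C| * chi_4(C) * conj(chi_7(C))):
  1*(1)*conj(2) + 1*(-1)*conj(-2) + 2*(-1)*conj(1/2 - sqrt(5)/2) + 2*(1)*conj(-sqrt(5)/2 - 1/2) + 2*(-1)*conj(1/2 + sqrt(5)/2) + 2*(1)*conj(-1/2 + sqrt(5)/2) + 5*(-1)*conj(0) + 5*(1)*conj(0)
  = (2) + (2) + (-1 + sqrt(5)) + (-sqrt(5) - 1) + (-sqrt(5) - 1) + (-1 + sqrt(5)) + (0) + (0)
  = 0.
Dividing by |G| = 20 gives 0/20 = 0, matching the row-orthogonality relation <chi_4, chi_7> = [chi_4 = chi_7].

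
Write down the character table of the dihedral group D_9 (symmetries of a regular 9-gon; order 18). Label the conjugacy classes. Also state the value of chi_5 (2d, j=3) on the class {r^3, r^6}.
Conjugacy classes: {e} of size 1, {r^1, r^8} of size 2, {r^2, r^7} of size 2, {r^3, r^6} of size 2, {r^4, r^5} of size 2, {s, sr, ..., sr^8} of size 9.
Character table:
  irrep \ class              {e} (size 1)  {r^1, r^8} (size 2)  {r^2, r^7} (size 2)  {r^3, r^6} (size 2)  {r^4, r^5} (size 2)  {s, sr, ..., sr^8} (size 9)
  chi_1 (triv)               1             1                    1                    1                    1                    1                          
  chi_2 (sign: r->1, s->-1)  1             1                    1                    1                    1                    -1                         
  chi_3 (2d, j=1)            2             2*cos(2*pi/9)        2*cos(4*pi/9)        -1                   -2*cos(pi/9)         0                          
  chi_4 (2d, j=2)            2             2*cos(4*pi/9)        -2*cos(pi/9)         -1                   2*cos(2*pi/9)        0                          
  chi_5 (2d, j=3)            2             -1                   -1                   2                    -1                   0                          
  chi_6 (2d, j=4)            2             -2*cos(pi/9)         2*cos(2*pi/9)        -1                   2*cos(4*pi/9)        0                          

Spot check: chi_5 (2d, j=3) on {r^3, r^6} = 2.

Details: D_9 has order 2*9 = 18 with 6 conjugacy classes, hence 6 irreducibles. Sum of squared dims 1 + 1 + 4 + 4 + 4 + 4 = 18 = |G|. Linear characters come from the abelianisation; the 2-dimensional irreps have character r^k -> 2*cos(2*pi*j*k/9), reflections -> 0.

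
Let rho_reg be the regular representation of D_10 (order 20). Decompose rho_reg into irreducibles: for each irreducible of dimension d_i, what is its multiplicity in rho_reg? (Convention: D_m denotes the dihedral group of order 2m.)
Each irreducible V_i of dimension d_i appears with multiplicity d_i, i.e. rho_reg = (direct sum over all irreducibles V_i) d_i V_i. The irreducible dimensions for D_10 are 1, 1, 1, 1, 2, 2, 2, 2: 4 irreducibles of dimension 1, each with multiplicity 1; 4 irreducibles of dimension 2, each with multiplicity 2. Total dimension 4*1*1 + 4*2*2 = 20 = |G|.

General theorem: in the regular representation of a finite group G, each irreducible appears with multiplicity equal to its dimension. Check: dim(rho_reg) = sum d_i^2 = 1 + 1 + 1 + 1 + 4 + 4 + 4 + 4 = 20 = |G|.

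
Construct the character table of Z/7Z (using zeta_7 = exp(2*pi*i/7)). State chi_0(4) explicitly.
Character table of Z/7Z (irreps indexed chi_0,...,chi_6 with chi_k(m) = zeta_7^(k*m), zeta_7 = exp(2*pi*i/7)):
  irrep \ class  {0} (size 1)  {1} (size 1)    {2} (size 1)    {3} (size 1)    {4} (size 1)    {5} (size 1)    {6} (size 1)  
  chi_0          1             1               1               1               1               1               1             
  chi_1          1             exp(2*I*pi/7)   exp(4*I*pi/7)   exp(6*I*pi/7)   exp(-6*I*pi/7)  exp(-4*I*pi/7)  exp(-2*I*pi/7)
  chi_2          1             exp(4*I*pi/7)   exp(-6*I*pi/7)  exp(-2*I*pi/7)  exp(2*I*pi/7)   exp(6*I*pi/7)   exp(-4*I*pi/7)
  chi_3          1             exp(6*I*pi/7)   exp(-2*I*pi/7)  exp(4*I*pi/7)   exp(-4*I*pi/7)  exp(2*I*pi/7)   exp(-6*I*pi/7)
  chi_4          1             exp(-6*I*pi/7)  exp(2*I*pi/7)   exp(-4*I*pi/7)  exp(4*I*pi/7)   exp(-2*I*pi/7)  exp(6*I*pi/7) 
  chi_5          1             exp(-4*I*pi/7)  exp(6*I*pi/7)   exp(2*I*pi/7)   exp(-2*I*pi/7)  exp(-6*I*pi/7)  exp(4*I*pi/7) 
  chi_6          1             exp(-2*I*pi/7)  exp(-4*I*pi/7)  exp(-6*I*pi/7)  exp(6*I*pi/7)   exp(4*I*pi/7)   exp(2*I*pi/7) 

Spot check: chi_0(4) = zeta_7^(0*4) = zeta_7^0 = 1.

Reasoning: Z/7Z is abelian, so all 7 irreducible complex representations are 1-dimensional. They are given by chi_k(m) = zeta_7^(k*m) for k = 0,...,6. Row orthogonality: sum_m chi_k(m) conj(chi_l(m)) = 7 * [k = l].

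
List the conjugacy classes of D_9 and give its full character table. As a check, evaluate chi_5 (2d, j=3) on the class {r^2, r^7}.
Conjugacy classes: {e} of size 1, {r^1, r^8} of size 2, {r^2, r^7} of size 2, {r^3, r^6} of size 2, {r^4, r^5} of size 2, {s, sr, ..., sr^8} of size 9.
Character table:
  irrep \ class              {e} (size 1)  {r^1, r^8} (size 2)  {r^2, r^7} (size 2)  {r^3, r^6} (size 2)  {r^4, r^5} (size 2)  {s, sr, ..., sr^8} (size 9)
  chi_1 (triv)               1             1                    1                    1                    1                    1                          
  chi_2 (sign: r->1, s->-1)  1             1                    1                    1                    1                    -1                         
  chi_3 (2d, j=1)            2             2*cos(2*pi/9)        2*cos(4*pi/9)        -1                   -2*cos(pi/9)         0                          
  chi_4 (2d, j=2)            2             2*cos(4*pi/9)        -2*cos(pi/9)         -1                   2*cos(2*pi/9)        0                          
  chi_5 (2d, j=3)            2             -1                   -1                   2                    -1                   0                          
  chi_6 (2d, j=4)            2             -2*cos(pi/9)         2*cos(2*pi/9)        -1                   2*cos(4*pi/9)        0                          

Spot check: chi_5 (2d, j=3) on {r^2, r^7} = -1.

Proof sketch: D_9 has order 2*9 = 18 with 6 conjugacy classes, hence 6 irreducibles. Sum of squared dims 1 + 1 + 4 + 4 + 4 + 4 = 18 = |G|. Linear characters come from the abelianisation; the 2-dimensional irreps have character r^k -> 2*cos(2*pi*j*k/9), reflections -> 0.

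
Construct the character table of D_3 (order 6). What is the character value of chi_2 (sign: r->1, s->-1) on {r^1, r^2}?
Conjugacy classes: {e} of size 1, {r^1, r^2} of size 2, {s, sr, ..., sr^2} of size 3.
Character table:
  irrep \ class              {e} (size 1)  {r^1, r^2} (size 2)  {s, sr, ..., sr^2} (size 3)
  chi_1 (triv)               1             1                    1                          
  chi_2 (sign: r->1, s->-1)  1             1                    -1                         
  chi_3 (2d, j=1)            2             -1                   0                          

Spot check: chi_2 (sign: r->1, s->-1) on {r^1, r^2} = 1.

Justification: D_3 has order 2*3 = 6 with 3 conjugacy classes, hence 3 irreducibles. Sum of squared dims 1 + 1 + 4 = 6 = |G|. Linear characters come from the abelianisation; the 2-dimensional irreps have character r^k -> 2*cos(2*pi*j*k/3), reflections -> 0.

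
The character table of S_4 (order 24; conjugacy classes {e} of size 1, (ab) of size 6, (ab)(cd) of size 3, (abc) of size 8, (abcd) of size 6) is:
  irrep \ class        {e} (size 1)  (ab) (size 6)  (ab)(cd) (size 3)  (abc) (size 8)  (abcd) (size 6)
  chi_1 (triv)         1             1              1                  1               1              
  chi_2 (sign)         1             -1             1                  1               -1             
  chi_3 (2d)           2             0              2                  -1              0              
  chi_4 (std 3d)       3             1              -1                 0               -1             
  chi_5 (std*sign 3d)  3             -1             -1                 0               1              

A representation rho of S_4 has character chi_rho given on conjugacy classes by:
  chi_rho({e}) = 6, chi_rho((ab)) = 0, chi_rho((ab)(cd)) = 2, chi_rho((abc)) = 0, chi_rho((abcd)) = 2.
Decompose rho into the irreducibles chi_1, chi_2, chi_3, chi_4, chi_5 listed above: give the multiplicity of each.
Multiplicities: chi_1: 1, chi_2: 0, chi_3: 1, chi_4: 0, chi_5: 1.

Use <chi_rho, chi> = (1/|G|) sum_C |C| * chi_rho(C) * conj(chi(C)) with |G| = 24 for each irreducible chi in the table:
  <chi_rho, chi_1> = (1/24)[1*(6)*conj(1) + 6*(0)*conj(1) + 3*(2)*conj(1) + 8*(0)*conj(1) + 6*(2)*conj(1)]
      = (1/24)[(6) + (0) + (6) + (0) + (12)] = 24/24 = 1
  <chi_rho, chi_2> = (1/24)[1*(6)*conj(1) + 6*(0)*conj(-1) + 3*(2)*conj(1) + 8*(0)*conj(1) + 6*(2)*conj(-1)]
      = (1/24)[(6) + (0) + (6) + (0) + (-12)] = 0/24 = 0
  <chi_rho, chi_3> = (1/24)[1*(6)*conj(2) + 6*(0)*conj(0) + 3*(2)*conj(2) + 8*(0)*conj(-1) + 6*(2)*conj(0)]
      = (1/24)[(12) + (0) + (12) + (0) + (0)] = 24/24 = 1
  <chi_rho, chi_4> = (1/24)[1*(6)*conj(3) + 6*(0)*conj(1) + 3*(2)*conj(-1) + 8*(0)*conj(0) + 6*(2)*conj(-1)]
      = (1/24)[(18) + (0) + (-6) + (0) + (-12)] = 0/24 = 0
  <chi_rho, chi_5> = (1/24)[1*(6)*conj(3) + 6*(0)*conj(-1) + 3*(2)*conj(-1) + 8*(0)*conj(0) + 6*(2)*conj(1)]
      = (1/24)[(18) + (0) + (-6) + (0) + (12)] = 24/24 = 1
Dimension check: dim(rho) = sum (mult * dim) = 1*1 + 0*1 + 1*2 + 0*3 + 1*3 = 6 = chi_rho(e) = 6.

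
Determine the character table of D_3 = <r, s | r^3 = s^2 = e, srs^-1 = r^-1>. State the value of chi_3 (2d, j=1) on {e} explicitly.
Conjugacy classes: {e} of size 1, {r^1, r^2} of size 2, {s, sr, ..., sr^2} of size 3.
Character table:
  irrep \ class              {e} (size 1)  {r^1, r^2} (size 2)  {s, sr, ..., sr^2} (size 3)
  chi_1 (triv)               1             1                    1                          
  chi_2 (sign: r->1, s->-1)  1             1                    -1                         
  chi_3 (2d, j=1)            2             -1                   0                          

Spot check: chi_3 (2d, j=1) on {e} = 2.

Working: D_3 has order 2*3 = 6 with 3 conjugacy classes, hence 3 irreducibles. Sum of squared dims 1 + 1 + 4 = 6 = |G|. Linear characters come from the abelianisation; the 2-dimensional irreps have character r^k -> 2*cos(2*pi*j*k/3), reflections -> 0.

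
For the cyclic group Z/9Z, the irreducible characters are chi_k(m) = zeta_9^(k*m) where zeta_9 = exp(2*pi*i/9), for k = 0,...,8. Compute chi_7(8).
chi_7(8) = zeta_9^56 = exp(4*I*pi/9)

chi_7(8) = zeta_9^(7*8) = zeta_9^56. Since zeta_9^9 = 1, this equals zeta_9^2 = exp(2*pi*i*2/9) = exp(4*I*pi/9).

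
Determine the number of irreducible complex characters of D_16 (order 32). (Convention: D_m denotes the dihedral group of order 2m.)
11

Explanation: The number of irreducible complex representations of a finite group equals its number of conjugacy classes. D_16 has 11 conjugacy classes (n/2 + 3 for n even), so D_16 (order 32) has exactly 11 irreducible complex representations.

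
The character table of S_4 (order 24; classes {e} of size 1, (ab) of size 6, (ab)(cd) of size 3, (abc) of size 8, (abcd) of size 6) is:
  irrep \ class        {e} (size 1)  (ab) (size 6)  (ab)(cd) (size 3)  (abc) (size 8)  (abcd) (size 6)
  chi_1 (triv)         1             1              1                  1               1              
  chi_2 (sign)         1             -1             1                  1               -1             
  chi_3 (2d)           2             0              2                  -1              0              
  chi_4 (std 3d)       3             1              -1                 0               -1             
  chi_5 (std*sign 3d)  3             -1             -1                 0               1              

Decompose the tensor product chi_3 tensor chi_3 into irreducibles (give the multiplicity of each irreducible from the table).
chi_3 tensor chi_3 = chi_1 + chi_2 + chi_3 (all other irreducibles have multiplicity 0).

Explanation: The character of a tensor product is the pointwise product (chi_3 * chi_3)(C) = chi_3(C) * chi_3(C):
  {e}: (2)*(2), (ab): (0)*(0), (ab)(cd): (2)*(2), (abc): (-1)*(-1), (abcd): (0)*(0)
so (chi_3 * chi_3) takes values
  {e} -> 4, (ab) -> 0, (ab)(cd) -> 4, (abc) -> 1, (abcd) -> 0.
Now take the inner product of this character with each irreducible chi from the table, <chi_3*chi_3, chi> = (1/24) sum_C |C| (chi_3*chi_3)(C) conj(chi(C)):
  <chi_3*chi_3, chi_1> = (1/24)[1*(4)*conj(1) + 6*(0)*conj(1) + 3*(4)*conj(1) + 8*(1)*conj(1) + 6*(0)*conj(1)]
      = (1/24)[(4) + (0) + (12) + (8) + (0)] = 24/24 = 1
  <chi_3*chi_3, chi_2> = (1/24)[1*(4)*conj(1) + 6*(0)*conj(-1) + 3*(4)*conj(1) + 8*(1)*conj(1) + 6*(0)*conj(-1)]
      = (1/24)[(4) + (0) + (12) + (8) + (0)] = 24/24 = 1
  <chi_3*chi_3, chi_3> = (1/24)[1*(4)*conj(2) + 6*(0)*conj(0) + 3*(4)*conj(2) + 8*(1)*conj(-1) + 6*(0)*conj(0)]
      = (1/24)[(8) + (0) + (24) + (-8) + (0)] = 24/24 = 1
  <chi_3*chi_3, chi_4> = (1/24)[1*(4)*conj(3) + 6*(0)*conj(1) + 3*(4)*conj(-1) + 8*(1)*conj(0) + 6*(0)*conj(-1)]
      = (1/24)[(12) + (0) + (-12) + (0) + (0)] = 0/24 = 0
  <chi_3*chi_3, chi_5> = (1/24)[1*(4)*conj(3) + 6*(0)*conj(-1) + 3*(4)*conj(-1) + 8*(1)*conj(0) + 6*(0)*conj(1)]
      = (1/24)[(12) + (0) + (-12) + (0) + (0)] = 0/24 = 0
Hence the multiplicities are chi_1: 1, chi_2: 1, chi_3: 1. Dimension check: dim(chi_3)*dim(chi_3) = 2*2 = 4 and sum (mult * dim) = 1*1 + 1*1 + 1*2 = 4.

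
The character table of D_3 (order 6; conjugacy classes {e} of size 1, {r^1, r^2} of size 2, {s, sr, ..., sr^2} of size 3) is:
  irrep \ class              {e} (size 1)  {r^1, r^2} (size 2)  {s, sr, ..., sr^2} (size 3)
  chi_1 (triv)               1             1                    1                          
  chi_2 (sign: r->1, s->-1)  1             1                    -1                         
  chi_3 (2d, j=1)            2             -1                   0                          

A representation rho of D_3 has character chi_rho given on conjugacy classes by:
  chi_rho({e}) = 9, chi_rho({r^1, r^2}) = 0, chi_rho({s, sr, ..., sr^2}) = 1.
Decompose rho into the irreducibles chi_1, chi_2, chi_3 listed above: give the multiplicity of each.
Multiplicities: chi_1: 2, chi_2: 1, chi_3: 3.

Reasoning: Use <chi_rho, chi> = (1/|G|) sum_C |C| * chi_rho(C) * conj(chi(C)) with |G| = 6 for each irreducible chi in the table:
  <chi_rho, chi_1> = (1/6)[1*(9)*conj(1) + 2*(0)*conj(1) + 3*(1)*conj(1)]
      = (1/6)[(9) + (0) + (3)] = 12/6 = 2
  <chi_rho, chi_2> = (1/6)[1*(9)*conj(1) + 2*(0)*conj(1) + 3*(1)*conj(-1)]
      = (1/6)[(9) + (0) + (-3)] = 6/6 = 1
  <chi_rho, chi_3> = (1/6)[1*(9)*conj(2) + 2*(0)*conj(-1) + 3*(1)*conj(0)]
      = (1/6)[(18) + (0) + (0)] = 18/6 = 3
Dimension check: dim(rho) = sum (mult * dim) = 2*1 + 1*1 + 3*2 = 9 = chi_rho(e) = 9.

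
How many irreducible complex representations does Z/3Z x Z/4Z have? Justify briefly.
12

Solution. The number of irreducible complex representations of a finite group equals its number of conjugacy classes. Z/3Z x Z/4Z is abelian of order 12, so every element is its own conjugacy class: 12 classes, so Z/3Z x Z/4Z (order 12) has exactly 12 irreducible complex representations.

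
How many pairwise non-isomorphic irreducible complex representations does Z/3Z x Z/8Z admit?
24

The number of irreducible complex representations of a finite group equals its number of conjugacy classes. Z/3Z x Z/8Z is abelian of order 24, so every element is its own conjugacy class: 24 classes, so Z/3Z x Z/8Z (order 24) has exactly 24 irreducible complex representations.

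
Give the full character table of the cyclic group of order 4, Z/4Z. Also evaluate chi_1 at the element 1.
Character table of Z/4Z (irreps indexed chi_0,...,chi_3 with chi_k(m) = zeta_4^(k*m), zeta_4 = exp(2*pi*i/4)):
  irrep \ class  {0} (size 1)  {1} (size 1)  {2} (size 1)  {3} (size 1)
  chi_0          1             1             1             1           
  chi_1          1             I             -1            -I          
  chi_2          1             -1            1             -1          
  chi_3          1             -I            -1            I           

Spot check: chi_1(1) = zeta_4^(1*1) = zeta_4^1 = I.

Reasoning: Z/4Z is abelian, so all 4 irreducible complex representations are 1-dimensional. They are given by chi_k(m) = zeta_4^(k*m) for k = 0,...,3. Row orthogonality: sum_m chi_k(m) conj(chi_l(m)) = 4 * [k = l].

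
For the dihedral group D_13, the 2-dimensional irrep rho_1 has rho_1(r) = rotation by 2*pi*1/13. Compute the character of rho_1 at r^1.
chi_{rho_1}(r^1) = 2*cos(2*pi*1*1/13) = 2*cos(2*pi/13)

Details: rho_1(r^1) is rotation by angle 2*pi*1*1/13, whose trace is 2*cos(2*pi*1*1/13) = 2*cos(2*pi/13).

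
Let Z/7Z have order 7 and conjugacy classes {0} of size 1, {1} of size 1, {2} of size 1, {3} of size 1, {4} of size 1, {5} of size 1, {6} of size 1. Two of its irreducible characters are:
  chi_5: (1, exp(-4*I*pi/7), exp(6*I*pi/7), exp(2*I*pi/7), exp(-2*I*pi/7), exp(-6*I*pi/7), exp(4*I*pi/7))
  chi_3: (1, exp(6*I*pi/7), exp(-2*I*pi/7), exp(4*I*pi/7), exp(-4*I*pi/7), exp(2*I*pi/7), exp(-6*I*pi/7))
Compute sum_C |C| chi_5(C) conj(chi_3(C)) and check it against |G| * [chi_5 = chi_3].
Sum = 0; so <chi_5, chi_3> = 0 (distinct irreducibles are orthogonal).

Working: Compute term by term over conjugacy classes (|C| * chi_5(C) * conj(chi_3(C))):
  1*(1)*conj(1) + 1*(exp(-4*I*pi/7))*conj(exp(6*I*pi/7)) + 1*(exp(6*I*pi/7))*conj(exp(-2*I*pi/7)) + 1*(exp(2*I*pi/7))*conj(exp(4*I*pi/7)) + 1*(exp(-2*I*pi/7))*conj(exp(-4*I*pi/7)) + 1*(exp(-6*I*pi/7))*conj(exp(2*I*pi/7)) + 1*(exp(4*I*pi/7))*conj(exp(-6*I*pi/7))
  = (1) + (exp(4*I*pi/7)) + (exp(-6*I*pi/7)) + (exp(-2*I*pi/7)) + (exp(2*I*pi/7)) + (exp(6*I*pi/7)) + (exp(-4*I*pi/7))
  = 0.
(Exp terms are combined using exp(i*s)*conj(exp(i*t)) = exp(i*(s-t)), and sums of them are collapsed using the identity that for every m > 1 the m distinct m-th roots of unity sum to 0, e.g. 1 + exp(2*I*pi/3) + exp(-2*I*pi/3) = 0.)
Dividing by |G| = 7 gives 0/7 = 0, matching the row-orthogonality relation <chi_5, chi_3> = [chi_5 = chi_3].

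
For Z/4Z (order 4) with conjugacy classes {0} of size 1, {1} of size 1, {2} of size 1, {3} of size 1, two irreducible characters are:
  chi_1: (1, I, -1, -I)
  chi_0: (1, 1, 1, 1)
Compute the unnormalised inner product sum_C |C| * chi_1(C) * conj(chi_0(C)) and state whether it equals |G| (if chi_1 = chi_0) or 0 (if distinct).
Sum = 0; so <chi_1, chi_0> = 0 (distinct irreducibles are orthogonal).

Derivation: Compute term by term over conjugacy classes (|C| * chi_1(C) * conj(chi_0(C))):
  1*(1)*conj(1) + 1*(I)*conj(1) + 1*(-1)*conj(1) + 1*(-I)*conj(1)
  = (1) + (I) + (-1) + (-I)
  = 0.
(Exp terms are combined using exp(i*s)*conj(exp(i*t)) = exp(i*(s-t)), and sums of them are collapsed using the identity that for every m > 1 the m distinct m-th roots of unity sum to 0, e.g. 1 + exp(2*I*pi/3) + exp(-2*I*pi/3) = 0.)
Dividing by |G| = 4 gives 0/4 = 0, matching the row-orthogonality relation <chi_1, chi_0> = [chi_1 = chi_0].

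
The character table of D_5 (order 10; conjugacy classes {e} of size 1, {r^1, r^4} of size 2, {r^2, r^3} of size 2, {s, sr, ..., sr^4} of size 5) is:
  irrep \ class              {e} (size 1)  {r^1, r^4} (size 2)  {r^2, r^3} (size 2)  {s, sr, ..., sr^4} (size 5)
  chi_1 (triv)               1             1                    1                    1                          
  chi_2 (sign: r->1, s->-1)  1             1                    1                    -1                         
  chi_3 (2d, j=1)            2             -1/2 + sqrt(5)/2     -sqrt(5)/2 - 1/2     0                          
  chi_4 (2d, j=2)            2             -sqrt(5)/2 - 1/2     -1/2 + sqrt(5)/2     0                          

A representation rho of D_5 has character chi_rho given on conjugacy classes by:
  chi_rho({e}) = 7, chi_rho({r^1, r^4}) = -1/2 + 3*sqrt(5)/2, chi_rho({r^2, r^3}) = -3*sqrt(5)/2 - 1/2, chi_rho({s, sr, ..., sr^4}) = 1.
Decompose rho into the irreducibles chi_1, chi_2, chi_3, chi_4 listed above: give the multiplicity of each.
Multiplicities: chi_1: 1, chi_2: 0, chi_3: 3, chi_4: 0.

Argument: Use <chi_rho, chi> = (1/|G|) sum_C |C| * chi_rho(C) * conj(chi(C)) with |G| = 10 for each irreducible chi in the table:
  <chi_rho, chi_1> = (1/10)[1*(7)*conj(1) + 2*(-1/2 + 3*sqrt(5)/2)*conj(1) + 2*(-3*sqrt(5)/2 - 1/2)*conj(1) + 5*(1)*conj(1)]
      = (1/10)[(7) + (-1 + 3*sqrt(5)) + (-3*sqrt(5) - 1) + (5)] = 10/10 = 1
  <chi_rho, chi_2> = (1/10)[1*(7)*conj(1) + 2*(-1/2 + 3*sqrt(5)/2)*conj(1) + 2*(-3*sqrt(5)/2 - 1/2)*conj(1) + 5*(1)*conj(-1)]
      = (1/10)[(7) + (-1 + 3*sqrt(5)) + (-3*sqrt(5) - 1) + (-5)] = 0/10 = 0
  <chi_rho, chi_3> = (1/10)[1*(7)*conj(2) + 2*(-1/2 + 3*sqrt(5)/2)*conj(-1/2 + sqrt(5)/2) + 2*(-3*sqrt(5)/2 - 1/2)*conj(-sqrt(5)/2 - 1/2) + 5*(1)*conj(0)]
      = (1/10)[(14) + (8 - 2*sqrt(5)) + (2*sqrt(5) + 8) + (0)] = 30/10 = 3
  <chi_rho, chi_4> = (1/10)[1*(7)*conj(2) + 2*(-1/2 + 3*sqrt(5)/2)*conj(-sqrt(5)/2 - 1/2) + 2*(-3*sqrt(5)/2 - 1/2)*conj(-1/2 + sqrt(5)/2) + 5*(1)*conj(0)]
      = (1/10)[(14) + (-7 - sqrt(5)) + (-7 + sqrt(5)) + (0)] = 0/10 = 0
Dimension check: dim(rho) = sum (mult * dim) = 1*1 + 0*1 + 3*2 + 0*2 = 7 = chi_rho(e) = 7.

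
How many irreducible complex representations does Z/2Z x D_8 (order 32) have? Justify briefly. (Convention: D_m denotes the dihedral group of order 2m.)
14

Explanation: The number of irreducible complex representations of a finite group equals its number of conjugacy classes. For a direct product, #classes(G x H) = #classes(G) * #classes(H). Z/2Z has 2 classes (abelian), D_8 has 7 classes, so 2 * 7 = 14, so Z/2Z x D_8 (order 32) has exactly 14 irreducible complex representations.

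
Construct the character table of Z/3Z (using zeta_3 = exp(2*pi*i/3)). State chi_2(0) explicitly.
Character table of Z/3Z (irreps indexed chi_0,...,chi_2 with chi_k(m) = zeta_3^(k*m), zeta_3 = exp(2*pi*i/3)):
  irrep \ class  {0} (size 1)  {1} (size 1)    {2} (size 1)  
  chi_0          1             1               1             
  chi_1          1             exp(2*I*pi/3)   exp(-2*I*pi/3)
  chi_2          1             exp(-2*I*pi/3)  exp(2*I*pi/3) 

Spot check: chi_2(0) = zeta_3^(2*0) = zeta_3^0 = 1.

Working: Z/3Z is abelian, so all 3 irreducible complex representations are 1-dimensional. They are given by chi_k(m) = zeta_3^(k*m) for k = 0,...,2. Row orthogonality: sum_m chi_k(m) conj(chi_l(m)) = 3 * [k = l].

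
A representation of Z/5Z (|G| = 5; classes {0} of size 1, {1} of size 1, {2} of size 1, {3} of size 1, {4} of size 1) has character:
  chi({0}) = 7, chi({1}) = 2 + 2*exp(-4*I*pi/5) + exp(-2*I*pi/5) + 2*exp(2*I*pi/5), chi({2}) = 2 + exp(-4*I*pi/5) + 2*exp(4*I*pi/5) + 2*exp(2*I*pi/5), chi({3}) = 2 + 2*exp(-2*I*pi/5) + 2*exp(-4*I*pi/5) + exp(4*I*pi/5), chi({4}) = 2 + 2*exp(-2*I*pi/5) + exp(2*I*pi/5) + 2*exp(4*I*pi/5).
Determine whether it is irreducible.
Not irreducible (reducible): <chi, chi> = 13 > 1.

Why: <chi, chi> = (1/|G|) sum_C |C| * |chi(C)|^2 = (1/5)[1*|7|^2 + 1*|2 + 2*exp(-4*I*pi/5) + exp(-2*I*pi/5) + 2*exp(2*I*pi/5)|^2 + 1*|2 + exp(-4*I*pi/5) + 2*exp(4*I*pi/5) + 2*exp(2*I*pi/5)|^2 + 1*|2 + 2*exp(-2*I*pi/5) + 2*exp(-4*I*pi/5) + exp(4*I*pi/5)|^2 + 1*|2 + 2*exp(-2*I*pi/5) + exp(2*I*pi/5) + 2*exp(4*I*pi/5)|^2]
  = (1/5)[(49) + (13 + 8*exp(-2*I*pi/5) + 10*exp(-4*I*pi/5) + 10*exp(4*I*pi/5) + 8*exp(2*I*pi/5)) + (13 + 10*exp(-2*I*pi/5) + 8*exp(-4*I*pi/5) + 8*exp(4*I*pi/5) + 10*exp(2*I*pi/5)) + (13 + 10*exp(-2*I*pi/5) + 8*exp(-4*I*pi/5) + 8*exp(4*I*pi/5) + 10*exp(2*I*pi/5)) + (13 + 8*exp(-2*I*pi/5) + 10*exp(-4*I*pi/5) + 10*exp(4*I*pi/5) + 8*exp(2*I*pi/5))] = 65/5 = 13.
(Exp terms are combined using exp(i*s)*conj(exp(i*t)) = exp(i*(s-t)), and sums of them are collapsed using the identity that for every m > 1 the m distinct m-th roots of unity sum to 0, e.g. 1 + exp(2*I*pi/3) + exp(-2*I*pi/3) = 0.)
A character is irreducible iff <chi, chi> = 1, so this representation is reducible.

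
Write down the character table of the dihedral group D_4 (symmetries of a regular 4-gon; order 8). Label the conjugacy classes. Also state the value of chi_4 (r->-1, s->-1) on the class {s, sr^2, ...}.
Conjugacy classes: {e} of size 1, {r^2} of size 1, {r^1, r^3} of size 2, {s, sr^2, ...} of size 2, {sr, sr^3, ...} of size 2.
Character table:
  irrep \ class              {e} (size 1)  {r^2} (size 1)  {r^1, r^3} (size 2)  {s, sr^2, ...} (size 2)  {sr, sr^3, ...} (size 2)
  chi_1 (triv)               1             1               1                    1                        1                       
  chi_2 (sign: r->1, s->-1)  1             1               1                    -1                       -1                      
  chi_3 (r->-1, s->1)        1             1               -1                   1                        -1                      
  chi_4 (r->-1, s->-1)       1             1               -1                   -1                       1                       
  chi_5 (2d, j=1)            2             -2              0                    0                        0                       

Spot check: chi_4 (r->-1, s->-1) on {s, sr^2, ...} = -1.

Explanation: D_4 has order 2*4 = 8 with 5 conjugacy classes, hence 5 irreducibles. Sum of squared dims 1 + 1 + 1 + 1 + 4 = 8 = |G|. Linear characters come from the abelianisation; the 2-dimensional irreps have character r^k -> 2*cos(2*pi*j*k/4), reflections -> 0.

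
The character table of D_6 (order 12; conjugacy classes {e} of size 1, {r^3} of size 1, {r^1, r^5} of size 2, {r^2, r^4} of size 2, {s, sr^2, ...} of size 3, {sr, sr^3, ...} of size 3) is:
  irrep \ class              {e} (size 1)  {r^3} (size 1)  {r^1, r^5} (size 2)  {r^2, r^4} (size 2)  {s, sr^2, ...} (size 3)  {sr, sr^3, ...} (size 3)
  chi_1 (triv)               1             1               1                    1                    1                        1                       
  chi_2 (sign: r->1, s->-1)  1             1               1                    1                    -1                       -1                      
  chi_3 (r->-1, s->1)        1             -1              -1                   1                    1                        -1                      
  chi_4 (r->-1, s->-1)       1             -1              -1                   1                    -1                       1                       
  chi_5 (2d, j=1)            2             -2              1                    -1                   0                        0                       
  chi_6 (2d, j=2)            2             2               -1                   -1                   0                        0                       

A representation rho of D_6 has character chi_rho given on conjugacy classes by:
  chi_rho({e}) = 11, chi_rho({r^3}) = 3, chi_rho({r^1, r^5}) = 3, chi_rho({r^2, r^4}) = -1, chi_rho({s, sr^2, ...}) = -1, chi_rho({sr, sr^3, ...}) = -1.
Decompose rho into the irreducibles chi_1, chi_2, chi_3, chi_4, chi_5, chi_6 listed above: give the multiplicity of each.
Multiplicities: chi_1: 1, chi_2: 2, chi_3: 0, chi_4: 0, chi_5: 2, chi_6: 2.

Use <chi_rho, chi> = (1/|G|) sum_C |C| * chi_rho(C) * conj(chi(C)) with |G| = 12 for each irreducible chi in the table:
  <chi_rho, chi_1> = (1/12)[1*(11)*conj(1) + 1*(3)*conj(1) + 2*(3)*conj(1) + 2*(-1)*conj(1) + 3*(-1)*conj(1) + 3*(-1)*conj(1)]
      = (1/12)[(11) + (3) + (6) + (-2) + (-3) + (-3)] = 12/12 = 1
  <chi_rho, chi_2> = (1/12)[1*(11)*conj(1) + 1*(3)*conj(1) + 2*(3)*conj(1) + 2*(-1)*conj(1) + 3*(-1)*conj(-1) + 3*(-1)*conj(-1)]
      = (1/12)[(11) + (3) + (6) + (-2) + (3) + (3)] = 24/12 = 2
  <chi_rho, chi_3> = (1/12)[1*(11)*conj(1) + 1*(3)*conj(-1) + 2*(3)*conj(-1) + 2*(-1)*conj(1) + 3*(-1)*conj(1) + 3*(-1)*conj(-1)]
      = (1/12)[(11) + (-3) + (-6) + (-2) + (-3) + (3)] = 0/12 = 0
  <chi_rho, chi_4> = (1/12)[1*(11)*conj(1) + 1*(3)*conj(-1) + 2*(3)*conj(-1) + 2*(-1)*conj(1) + 3*(-1)*conj(-1) + 3*(-1)*conj(1)]
      = (1/12)[(11) + (-3) + (-6) + (-2) + (3) + (-3)] = 0/12 = 0
  <chi_rho, chi_5> = (1/12)[1*(11)*conj(2) + 1*(3)*conj(-2) + 2*(3)*conj(1) + 2*(-1)*conj(-1) + 3*(-1)*conj(0) + 3*(-1)*conj(0)]
      = (1/12)[(22) + (-6) + (6) + (2) + (0) + (0)] = 24/12 = 2
  <chi_rho, chi_6> = (1/12)[1*(11)*conj(2) + 1*(3)*conj(2) + 2*(3)*conj(-1) + 2*(-1)*conj(-1) + 3*(-1)*conj(0) + 3*(-1)*conj(0)]
      = (1/12)[(22) + (6) + (-6) + (2) + (0) + (0)] = 24/12 = 2
Dimension check: dim(rho) = sum (mult * dim) = 1*1 + 2*1 + 0*1 + 0*1 + 2*2 + 2*2 = 11 = chi_rho(e) = 11.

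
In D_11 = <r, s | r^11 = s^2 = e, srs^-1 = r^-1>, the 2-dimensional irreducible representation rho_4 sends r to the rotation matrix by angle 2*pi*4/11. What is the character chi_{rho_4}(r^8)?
chi_{rho_4}(r^8) = 2*cos(2*pi*4*8/11) = 2*cos(2*pi/11)

Justification: rho_4(r^8) is rotation by angle 2*pi*4*8/11, whose trace is 2*cos(2*pi*4*8/11) = 2*cos(2*pi/11).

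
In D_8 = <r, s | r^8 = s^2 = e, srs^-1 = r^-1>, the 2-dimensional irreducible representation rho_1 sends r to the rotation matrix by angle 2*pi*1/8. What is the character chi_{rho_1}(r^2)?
chi_{rho_1}(r^2) = 2*cos(2*pi*1*2/8) = 0

Explanation: rho_1(r^2) is rotation by angle 2*pi*1*2/8, whose trace is 2*cos(2*pi*1*2/8) = 0.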